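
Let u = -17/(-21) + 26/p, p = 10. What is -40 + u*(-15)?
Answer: -638/7 ≈ -91.143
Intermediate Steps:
u = 358/105 (u = -17/(-21) + 26/10 = -17*(-1/21) + 26*(⅒) = 17/21 + 13/5 = 358/105 ≈ 3.4095)
-40 + u*(-15) = -40 + (358/105)*(-15) = -40 - 358/7 = -638/7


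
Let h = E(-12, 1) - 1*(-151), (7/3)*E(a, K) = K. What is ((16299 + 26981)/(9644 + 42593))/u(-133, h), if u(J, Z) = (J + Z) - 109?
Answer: -151480/16559129 ≈ -0.0091478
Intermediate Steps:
E(a, K) = 3*K/7
h = 1060/7 (h = (3/7)*1 - 1*(-151) = 3/7 + 151 = 1060/7 ≈ 151.43)
u(J, Z) = -109 + J + Z
((16299 + 26981)/(9644 + 42593))/u(-133, h) = ((16299 + 26981)/(9644 + 42593))/(-109 - 133 + 1060/7) = (43280/52237)/(-634/7) = (43280*(1/52237))*(-7/634) = (43280/52237)*(-7/634) = -151480/16559129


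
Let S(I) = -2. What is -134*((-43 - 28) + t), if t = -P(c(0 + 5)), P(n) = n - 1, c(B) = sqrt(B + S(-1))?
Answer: 9380 + 134*sqrt(3) ≈ 9612.1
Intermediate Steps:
c(B) = sqrt(-2 + B) (c(B) = sqrt(B - 2) = sqrt(-2 + B))
P(n) = -1 + n
t = 1 - sqrt(3) (t = -(-1 + sqrt(-2 + (0 + 5))) = -(-1 + sqrt(-2 + 5)) = -(-1 + sqrt(3)) = 1 - sqrt(3) ≈ -0.73205)
-134*((-43 - 28) + t) = -134*((-43 - 28) + (1 - sqrt(3))) = -134*(-71 + (1 - sqrt(3))) = -134*(-70 - sqrt(3)) = 9380 + 134*sqrt(3)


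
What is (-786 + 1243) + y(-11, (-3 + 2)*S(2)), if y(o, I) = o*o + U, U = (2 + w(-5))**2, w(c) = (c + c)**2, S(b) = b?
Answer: 10982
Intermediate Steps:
w(c) = 4*c**2 (w(c) = (2*c)**2 = 4*c**2)
U = 10404 (U = (2 + 4*(-5)**2)**2 = (2 + 4*25)**2 = (2 + 100)**2 = 102**2 = 10404)
y(o, I) = 10404 + o**2 (y(o, I) = o*o + 10404 = o**2 + 10404 = 10404 + o**2)
(-786 + 1243) + y(-11, (-3 + 2)*S(2)) = (-786 + 1243) + (10404 + (-11)**2) = 457 + (10404 + 121) = 457 + 10525 = 10982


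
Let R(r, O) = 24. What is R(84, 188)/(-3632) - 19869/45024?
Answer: -1525933/3406816 ≈ -0.44791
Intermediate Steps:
R(84, 188)/(-3632) - 19869/45024 = 24/(-3632) - 19869/45024 = 24*(-1/3632) - 19869*1/45024 = -3/454 - 6623/15008 = -1525933/3406816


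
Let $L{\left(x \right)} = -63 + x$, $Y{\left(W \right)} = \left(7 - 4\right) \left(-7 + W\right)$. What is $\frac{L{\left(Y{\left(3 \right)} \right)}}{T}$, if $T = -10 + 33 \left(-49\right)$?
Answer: $\frac{75}{1627} \approx 0.046097$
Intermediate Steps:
$Y{\left(W \right)} = -21 + 3 W$ ($Y{\left(W \right)} = 3 \left(-7 + W\right) = -21 + 3 W$)
$T = -1627$ ($T = -10 - 1617 = -1627$)
$\frac{L{\left(Y{\left(3 \right)} \right)}}{T} = \frac{-63 + \left(-21 + 3 \cdot 3\right)}{-1627} = \left(-63 + \left(-21 + 9\right)\right) \left(- \frac{1}{1627}\right) = \left(-63 - 12\right) \left(- \frac{1}{1627}\right) = \left(-75\right) \left(- \frac{1}{1627}\right) = \frac{75}{1627}$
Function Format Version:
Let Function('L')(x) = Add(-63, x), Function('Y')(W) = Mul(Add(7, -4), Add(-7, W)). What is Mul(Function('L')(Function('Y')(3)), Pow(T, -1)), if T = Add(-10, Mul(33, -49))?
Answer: Rational(75, 1627) ≈ 0.046097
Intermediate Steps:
Function('Y')(W) = Add(-21, Mul(3, W)) (Function('Y')(W) = Mul(3, Add(-7, W)) = Add(-21, Mul(3, W)))
T = -1627 (T = Add(-10, -1617) = -1627)
Mul(Function('L')(Function('Y')(3)), Pow(T, -1)) = Mul(Add(-63, Add(-21, Mul(3, 3))), Pow(-1627, -1)) = Mul(Add(-63, Add(-21, 9)), Rational(-1, 1627)) = Mul(Add(-63, -12), Rational(-1, 1627)) = Mul(-75, Rational(-1, 1627)) = Rational(75, 1627)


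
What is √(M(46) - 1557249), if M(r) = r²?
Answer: I*√1555133 ≈ 1247.0*I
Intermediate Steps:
√(M(46) - 1557249) = √(46² - 1557249) = √(2116 - 1557249) = √(-1555133) = I*√1555133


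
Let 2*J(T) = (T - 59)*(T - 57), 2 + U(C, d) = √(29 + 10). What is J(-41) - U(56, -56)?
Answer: 4902 - √39 ≈ 4895.8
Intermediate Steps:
U(C, d) = -2 + √39 (U(C, d) = -2 + √(29 + 10) = -2 + √39)
J(T) = (-59 + T)*(-57 + T)/2 (J(T) = ((T - 59)*(T - 57))/2 = ((-59 + T)*(-57 + T))/2 = (-59 + T)*(-57 + T)/2)
J(-41) - U(56, -56) = (3363/2 + (½)*(-41)² - 58*(-41)) - (-2 + √39) = (3363/2 + (½)*1681 + 2378) + (2 - √39) = (3363/2 + 1681/2 + 2378) + (2 - √39) = 4900 + (2 - √39) = 4902 - √39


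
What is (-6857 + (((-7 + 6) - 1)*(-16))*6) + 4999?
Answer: -1666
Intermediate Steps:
(-6857 + (((-7 + 6) - 1)*(-16))*6) + 4999 = (-6857 + ((-1 - 1)*(-16))*6) + 4999 = (-6857 - 2*(-16)*6) + 4999 = (-6857 + 32*6) + 4999 = (-6857 + 192) + 4999 = -6665 + 4999 = -1666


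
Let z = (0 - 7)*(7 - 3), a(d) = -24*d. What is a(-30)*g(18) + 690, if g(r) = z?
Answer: -19470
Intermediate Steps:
z = -28 (z = -7*4 = -28)
g(r) = -28
a(-30)*g(18) + 690 = -24*(-30)*(-28) + 690 = 720*(-28) + 690 = -20160 + 690 = -19470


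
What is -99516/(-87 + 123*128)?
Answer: -33172/5219 ≈ -6.3560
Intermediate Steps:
-99516/(-87 + 123*128) = -99516/(-87 + 15744) = -99516/15657 = -99516*1/15657 = -33172/5219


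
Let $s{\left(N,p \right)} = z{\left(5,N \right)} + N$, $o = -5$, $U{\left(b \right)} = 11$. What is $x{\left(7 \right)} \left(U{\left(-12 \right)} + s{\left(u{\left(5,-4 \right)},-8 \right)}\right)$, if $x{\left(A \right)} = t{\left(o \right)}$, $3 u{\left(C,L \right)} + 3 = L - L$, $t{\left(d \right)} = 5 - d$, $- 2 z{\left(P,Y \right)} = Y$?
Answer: $105$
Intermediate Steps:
$z{\left(P,Y \right)} = - \frac{Y}{2}$
$u{\left(C,L \right)} = -1$ ($u{\left(C,L \right)} = -1 + \frac{L - L}{3} = -1 + \frac{1}{3} \cdot 0 = -1 + 0 = -1$)
$x{\left(A \right)} = 10$ ($x{\left(A \right)} = 5 - -5 = 5 + 5 = 10$)
$s{\left(N,p \right)} = \frac{N}{2}$ ($s{\left(N,p \right)} = - \frac{N}{2} + N = \frac{N}{2}$)
$x{\left(7 \right)} \left(U{\left(-12 \right)} + s{\left(u{\left(5,-4 \right)},-8 \right)}\right) = 10 \left(11 + \frac{1}{2} \left(-1\right)\right) = 10 \left(11 - \frac{1}{2}\right) = 10 \cdot \frac{21}{2} = 105$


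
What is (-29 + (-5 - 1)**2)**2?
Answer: 49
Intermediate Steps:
(-29 + (-5 - 1)**2)**2 = (-29 + (-6)**2)**2 = (-29 + 36)**2 = 7**2 = 49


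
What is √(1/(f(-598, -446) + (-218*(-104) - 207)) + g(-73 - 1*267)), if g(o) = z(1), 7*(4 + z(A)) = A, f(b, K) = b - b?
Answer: 2*I*√23845676435/157255 ≈ 1.9639*I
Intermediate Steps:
f(b, K) = 0
z(A) = -4 + A/7
g(o) = -27/7 (g(o) = -4 + (⅐)*1 = -4 + ⅐ = -27/7)
√(1/(f(-598, -446) + (-218*(-104) - 207)) + g(-73 - 1*267)) = √(1/(0 + (-218*(-104) - 207)) - 27/7) = √(1/(0 + (22672 - 207)) - 27/7) = √(1/(0 + 22465) - 27/7) = √(1/22465 - 27/7) = √(-606548/157255) = 2*I*√23845676435/157255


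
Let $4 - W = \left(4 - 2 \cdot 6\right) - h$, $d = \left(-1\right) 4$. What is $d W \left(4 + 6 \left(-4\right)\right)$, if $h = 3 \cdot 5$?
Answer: $2160$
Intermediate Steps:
$d = -4$
$h = 15$
$W = 27$ ($W = 4 - \left(\left(4 - 2 \cdot 6\right) - 15\right) = 4 - \left(\left(4 - 12\right) - 15\right) = 4 - \left(-8 - 15\right) = 4 - -23 = 4 + 23 = 27$)
$d W \left(4 + 6 \left(-4\right)\right) = \left(-4\right) 27 \left(4 + 6 \left(-4\right)\right) = - 108 \left(4 - 24\right) = \left(-108\right) \left(-20\right) = 2160$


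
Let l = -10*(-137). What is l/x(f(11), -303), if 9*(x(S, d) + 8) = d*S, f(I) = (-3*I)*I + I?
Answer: 2055/17764 ≈ 0.11568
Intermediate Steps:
f(I) = I - 3*I² (f(I) = -3*I² + I = I - 3*I²)
x(S, d) = -8 + S*d/9 (x(S, d) = -8 + (d*S)/9 = -8 + (S*d)/9 = -8 + S*d/9)
l = 1370
l/x(f(11), -303) = 1370/(-8 + (⅑)*(11*(1 - 3*11))*(-303)) = 1370/(-8 + (⅑)*(11*(1 - 33))*(-303)) = 1370/(-8 + (⅑)*(11*(-32))*(-303)) = 1370/(-8 + (⅑)*(-352)*(-303)) = 1370/(-8 + 35552/3) = 1370/(35528/3) = 1370*(3/35528) = 2055/17764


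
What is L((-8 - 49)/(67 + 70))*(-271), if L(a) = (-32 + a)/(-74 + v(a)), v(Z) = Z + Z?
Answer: -1203511/10252 ≈ -117.39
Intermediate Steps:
v(Z) = 2*Z
L(a) = (-32 + a)/(-74 + 2*a)
L((-8 - 49)/(67 + 70))*(-271) = ((-32 + (-8 - 49)/(67 + 70))/(2*(-37 + (-8 - 49)/(67 + 70))))*(-271) = ((-32 - 57/137)/(2*(-37 - 57/137)))*(-271) = ((½)*(-4441/137)/(-5126/137))*(-271) = ((½)*(-137/5126)*(-4441/137))*(-271) = (4441/10252)*(-271) = -1203511/10252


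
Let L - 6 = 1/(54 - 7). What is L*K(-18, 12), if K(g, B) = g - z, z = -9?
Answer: -2547/47 ≈ -54.191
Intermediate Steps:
K(g, B) = 9 + g (K(g, B) = g - 1*(-9) = g + 9 = 9 + g)
L = 283/47 (L = 6 + 1/(54 - 7) = 6 + 1/47 = 283/47 ≈ 6.0213)
L*K(-18, 12) = 283*(9 - 18)/47 = (283/47)*(-9) = -2547/47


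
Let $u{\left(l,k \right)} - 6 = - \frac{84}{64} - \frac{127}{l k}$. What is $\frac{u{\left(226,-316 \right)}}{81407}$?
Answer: $\frac{669779}{11627524624} \approx 5.7603 \cdot 10^{-5}$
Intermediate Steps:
$u{\left(l,k \right)} = \frac{75}{16} - \frac{127}{k l}$ ($u{\left(l,k \right)} = 6 - \left(\frac{21}{16} + 127 \frac{1}{k l}\right) = 6 - \left(\frac{21}{16} + \frac{127}{k l}\right) = \frac{75}{16} - \frac{127}{k l}$)
$\frac{u{\left(226,-316 \right)}}{81407} = \frac{\frac{75}{16} - \frac{127}{\left(-316\right) 226}}{81407} = \left(\frac{75}{16} - \left(- \frac{127}{316}\right) \frac{1}{226}\right) \frac{1}{81407} = \left(\frac{75}{16} + \frac{127}{71416}\right) \frac{1}{81407} = \frac{669779}{142832} \cdot \frac{1}{81407} = \frac{669779}{11627524624}$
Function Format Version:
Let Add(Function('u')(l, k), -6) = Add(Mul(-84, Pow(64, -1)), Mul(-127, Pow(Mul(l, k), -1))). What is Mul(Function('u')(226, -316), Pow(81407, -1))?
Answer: Rational(669779, 11627524624) ≈ 5.7603e-5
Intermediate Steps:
Function('u')(l, k) = Add(Rational(75, 16), Mul(-127, Pow(k, -1), Pow(l, -1))) (Function('u')(l, k) = Add(6, Add(Mul(-84, Pow(64, -1)), Mul(-127, Pow(Mul(l, k), -1)))) = Add(6, Add(Mul(-84, Rational(1, 64)), Mul(-127, Pow(Mul(k, l), -1)))) = Add(6, Add(Rational(-21, 16), Mul(-127, Mul(Pow(k, -1), Pow(l, -1))))) = Add(6, Add(Rational(-21, 16), Mul(-127, Pow(k, -1), Pow(l, -1)))) = Add(Rational(75, 16), Mul(-127, Pow(k, -1), Pow(l, -1))))
Mul(Function('u')(226, -316), Pow(81407, -1)) = Mul(Add(Rational(75, 16), Mul(-127, Pow(-316, -1), Pow(226, -1))), Pow(81407, -1)) = Mul(Add(Rational(75, 16), Mul(-127, Rational(-1, 316), Rational(1, 226))), Rational(1, 81407)) = Mul(Add(Rational(75, 16), Rational(127, 71416)), Rational(1, 81407)) = Mul(Rational(669779, 142832), Rational(1, 81407)) = Rational(669779, 11627524624)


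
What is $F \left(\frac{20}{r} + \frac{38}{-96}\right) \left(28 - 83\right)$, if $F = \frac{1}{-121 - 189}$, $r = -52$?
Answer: $- \frac{5357}{38688} \approx -0.13847$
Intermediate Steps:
$F = - \frac{1}{310}$ ($F = \frac{1}{-310} = - \frac{1}{310} \approx -0.0032258$)
$F \left(\frac{20}{r} + \frac{38}{-96}\right) \left(28 - 83\right) = - \frac{\frac{20}{-52} + \frac{38}{-96}}{310} \left(28 - 83\right) = - \frac{20 \left(- \frac{1}{52}\right) + 38 \left(- \frac{1}{96}\right)}{310} \left(28 - 83\right) = - \frac{- \frac{5}{13} - \frac{19}{48}}{310} \left(-55\right) = \left(- \frac{1}{310}\right) \left(- \frac{487}{624}\right) \left(-55\right) = \frac{487}{193440} \left(-55\right) = - \frac{5357}{38688}$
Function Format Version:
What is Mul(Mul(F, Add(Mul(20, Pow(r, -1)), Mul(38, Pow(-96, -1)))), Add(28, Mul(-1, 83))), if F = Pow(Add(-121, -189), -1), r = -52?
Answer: Rational(-5357, 38688) ≈ -0.13847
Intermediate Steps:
F = Rational(-1, 310) (F = Pow(-310, -1) = Rational(-1, 310) ≈ -0.0032258)
Mul(Mul(F, Add(Mul(20, Pow(r, -1)), Mul(38, Pow(-96, -1)))), Add(28, Mul(-1, 83))) = Mul(Mul(Rational(-1, 310), Add(Mul(20, Pow(-52, -1)), Mul(38, Pow(-96, -1)))), Add(28, Mul(-1, 83))) = Mul(Mul(Rational(-1, 310), Add(Mul(20, Rational(-1, 52)), Mul(38, Rational(-1, 96)))), Add(28, -83)) = Mul(Mul(Rational(-1, 310), Add(Rational(-5, 13), Rational(-19, 48))), -55) = Mul(Mul(Rational(-1, 310), Rational(-487, 624)), -55) = Mul(Rational(487, 193440), -55) = Rational(-5357, 38688)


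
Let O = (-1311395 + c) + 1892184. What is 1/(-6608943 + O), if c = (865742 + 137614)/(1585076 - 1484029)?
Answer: -101047/609125873882 ≈ -1.6589e-7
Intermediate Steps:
c = 1003356/101047 ≈ 9.9296
O = 58687989439/101047 (O = (-1311395 + 1003356/101047) + 1892184 = -132511527209/101047 + 1892184 = 58687989439/101047 ≈ 5.8080e+5)
1/(-6608943 + O) = 1/(-6608943 + 58687989439/101047) = 1/(-609125873882/101047) = -101047/609125873882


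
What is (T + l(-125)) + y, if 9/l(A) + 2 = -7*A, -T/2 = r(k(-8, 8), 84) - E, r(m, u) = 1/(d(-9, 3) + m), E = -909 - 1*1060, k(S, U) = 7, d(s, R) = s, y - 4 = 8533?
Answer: 446201/97 ≈ 4600.0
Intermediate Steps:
y = 8537 (y = 4 + 8533 = 8537)
E = -1969 (E = -909 - 1060 = -1969)
r(m, u) = 1/(-9 + m)
T = -3937 (T = -2*(1/(-9 + 7) - 1*(-1969)) = -2*(1/(-2) + 1969) = -2*(-½ + 1969) = -2*3937/2 = -3937)
l(A) = 9/(-2 - 7*A)
(T + l(-125)) + y = (-3937 - 9/(2 + 7*(-125))) + 8537 = (-3937 - 9/(2 - 875)) + 8537 = (-3937 - 9/(-873)) + 8537 = (-3937 - 9*(-1/873)) + 8537 = (-3937 + 1/97) + 8537 = -381888/97 + 8537 = 446201/97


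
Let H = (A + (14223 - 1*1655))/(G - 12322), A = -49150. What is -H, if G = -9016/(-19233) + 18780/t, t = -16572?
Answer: -971646197886/327299493455 ≈ -2.9687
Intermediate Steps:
G = -17648549/26560773 (G = -9016/(-19233) + 18780/(-16572) = -9016*(-1/19233) + 18780*(-1/16572) = 9016/19233 - 1565/1381 = -17648549/26560773 ≈ -0.66446)
H = 971646197886/327299493455 (H = (-49150 + (14223 - 1*1655))/(-17648549/26560773 - 12322) = (-49150 + (14223 - 1655))/(-327299493455/26560773) = (-49150 + 12568)*(-26560773/327299493455) = -36582*(-26560773/327299493455) = 971646197886/327299493455 ≈ 2.9687)
-H = -1*971646197886/327299493455 = -971646197886/327299493455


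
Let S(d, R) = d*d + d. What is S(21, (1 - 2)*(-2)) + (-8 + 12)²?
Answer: 478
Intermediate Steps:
S(d, R) = d + d² (S(d, R) = d² + d = d + d²)
S(21, (1 - 2)*(-2)) + (-8 + 12)² = 21*(1 + 21) + (-8 + 12)² = 21*22 + 4² = 462 + 16 = 478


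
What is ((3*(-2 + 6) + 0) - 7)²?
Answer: 25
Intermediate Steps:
((3*(-2 + 6) + 0) - 7)² = ((3*4 + 0) - 7)² = ((12 + 0) - 7)² = (12 - 7)² = 5² = 25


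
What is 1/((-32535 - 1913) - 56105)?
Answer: -1/90553 ≈ -1.1043e-5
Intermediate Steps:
1/((-32535 - 1913) - 56105) = 1/(-34448 - 56105) = 1/(-90553) = -1/90553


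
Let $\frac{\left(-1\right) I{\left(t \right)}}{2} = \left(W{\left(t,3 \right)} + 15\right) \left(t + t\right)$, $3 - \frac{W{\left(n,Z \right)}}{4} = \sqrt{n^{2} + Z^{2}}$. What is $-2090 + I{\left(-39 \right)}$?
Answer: $2122 - 1872 \sqrt{170} \approx -22286.0$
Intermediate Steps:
$W{\left(n,Z \right)} = 12 - 4 \sqrt{Z^{2} + n^{2}}$ ($W{\left(n,Z \right)} = 12 - 4 \sqrt{n^{2} + Z^{2}} = 12 - 4 \sqrt{Z^{2} + n^{2}}$)
$I{\left(t \right)} = - 4 t \left(27 - 4 \sqrt{9 + t^{2}}\right)$ ($I{\left(t \right)} = - 2 \left(\left(12 - 4 \sqrt{3^{2} + t^{2}}\right) + 15\right) \left(t + t\right) = - 2 \left(\left(12 - 4 \sqrt{9 + t^{2}}\right) + 15\right) 2 t = - 2 \left(27 - 4 \sqrt{9 + t^{2}}\right) 2 t = - 2 \cdot 2 t \left(27 - 4 \sqrt{9 + t^{2}}\right) = - 4 t \left(27 - 4 \sqrt{9 + t^{2}}\right)$)
$-2090 + I{\left(-39 \right)} = -2090 + 4 \left(-39\right) \left(-27 + 4 \sqrt{9 + \left(-39\right)^{2}}\right) = -2090 + 4 \left(-39\right) \left(-27 + 4 \sqrt{9 + 1521}\right) = -2090 + 4 \left(-39\right) \left(-27 + 4 \sqrt{1530}\right) = -2090 + 4 \left(-39\right) \left(-27 + 4 \cdot 3 \sqrt{170}\right) = -2090 + 4 \left(-39\right) \left(-27 + 12 \sqrt{170}\right) = -2090 + \left(4212 - 1872 \sqrt{170}\right) = 2122 - 1872 \sqrt{170}$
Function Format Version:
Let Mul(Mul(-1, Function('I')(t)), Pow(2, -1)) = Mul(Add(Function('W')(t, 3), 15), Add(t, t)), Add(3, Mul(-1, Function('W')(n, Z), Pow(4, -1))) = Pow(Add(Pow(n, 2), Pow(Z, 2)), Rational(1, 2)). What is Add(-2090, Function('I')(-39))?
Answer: Add(2122, Mul(-1872, Pow(170, Rational(1, 2)))) ≈ -22286.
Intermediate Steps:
Function('W')(n, Z) = Add(12, Mul(-4, Pow(Add(Pow(Z, 2), Pow(n, 2)), Rational(1, 2)))) (Function('W')(n, Z) = Add(12, Mul(-4, Pow(Add(Pow(n, 2), Pow(Z, 2)), Rational(1, 2)))) = Add(12, Mul(-4, Pow(Add(Pow(Z, 2), Pow(n, 2)), Rational(1, 2)))))
Function('I')(t) = Mul(-4, t, Add(27, Mul(-4, Pow(Add(9, Pow(t, 2)), Rational(1, 2))))) (Function('I')(t) = Mul(-2, Mul(Add(Add(12, Mul(-4, Pow(Add(Pow(3, 2), Pow(t, 2)), Rational(1, 2)))), 15), Add(t, t))) = Mul(-2, Mul(Add(Add(12, Mul(-4, Pow(Add(9, Pow(t, 2)), Rational(1, 2)))), 15), Mul(2, t))) = Mul(-2, Mul(Add(27, Mul(-4, Pow(Add(9, Pow(t, 2)), Rational(1, 2)))), Mul(2, t))) = Mul(-2, Mul(2, t, Add(27, Mul(-4, Pow(Add(9, Pow(t, 2)), Rational(1, 2)))))) = Mul(-4, t, Add(27, Mul(-4, Pow(Add(9, Pow(t, 2)), Rational(1, 2))))))
Add(-2090, Function('I')(-39)) = Add(-2090, Mul(4, -39, Add(-27, Mul(4, Pow(Add(9, Pow(-39, 2)), Rational(1, 2)))))) = Add(-2090, Mul(4, -39, Add(-27, Mul(4, Pow(Add(9, 1521), Rational(1, 2)))))) = Add(-2090, Mul(4, -39, Add(-27, Mul(4, Pow(1530, Rational(1, 2)))))) = Add(-2090, Mul(4, -39, Add(-27, Mul(4, Mul(3, Pow(170, Rational(1, 2))))))) = Add(-2090, Mul(4, -39, Add(-27, Mul(12, Pow(170, Rational(1, 2)))))) = Add(-2090, Add(4212, Mul(-1872, Pow(170, Rational(1, 2))))) = Add(2122, Mul(-1872, Pow(170, Rational(1, 2))))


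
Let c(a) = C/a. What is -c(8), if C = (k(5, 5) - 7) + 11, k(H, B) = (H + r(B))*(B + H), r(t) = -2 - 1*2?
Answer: -7/4 ≈ -1.7500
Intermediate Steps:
r(t) = -4 (r(t) = -2 - 2 = -4)
k(H, B) = (-4 + H)*(B + H) (k(H, B) = (H - 4)*(B + H) = (-4 + H)*(B + H))
C = 14 (C = ((5² - 4*5 - 4*5 + 5*5) - 7) + 11 = ((25 - 20 - 20 + 25) - 7) + 11 = (10 - 7) + 11 = 3 + 11 = 14)
c(a) = 14/a
-c(8) = -14/8 = -1*7/4 = -7/4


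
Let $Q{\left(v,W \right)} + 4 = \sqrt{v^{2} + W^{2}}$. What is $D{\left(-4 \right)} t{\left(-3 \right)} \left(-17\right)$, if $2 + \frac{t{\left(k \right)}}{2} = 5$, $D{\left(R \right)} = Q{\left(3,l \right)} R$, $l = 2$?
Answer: $-1632 + 408 \sqrt{13} \approx -160.94$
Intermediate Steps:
$Q{\left(v,W \right)} = -4 + \sqrt{W^{2} + v^{2}}$ ($Q{\left(v,W \right)} = -4 + \sqrt{v^{2} + W^{2}} = -4 + \sqrt{W^{2} + v^{2}}$)
$D{\left(R \right)} = R \left(-4 + \sqrt{13}\right)$ ($D{\left(R \right)} = \left(-4 + \sqrt{2^{2} + 3^{2}}\right) R = \left(-4 + \sqrt{4 + 9}\right) R = \left(-4 + \sqrt{13}\right) R = R \left(-4 + \sqrt{13}\right)$)
$t{\left(k \right)} = 6$ ($t{\left(k \right)} = -4 + 2 \cdot 5 = -4 + 10 = 6$)
$D{\left(-4 \right)} t{\left(-3 \right)} \left(-17\right) = - 4 \left(-4 + \sqrt{13}\right) 6 \left(-17\right) = \left(16 - 4 \sqrt{13}\right) 6 \left(-17\right) = \left(96 - 24 \sqrt{13}\right) \left(-17\right) = -1632 + 408 \sqrt{13}$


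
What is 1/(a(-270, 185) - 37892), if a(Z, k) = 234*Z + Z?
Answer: -1/101342 ≈ -9.8676e-6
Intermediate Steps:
a(Z, k) = 235*Z
1/(a(-270, 185) - 37892) = 1/(235*(-270) - 37892) = 1/(-63450 - 37892) = 1/(-101342) = -1/101342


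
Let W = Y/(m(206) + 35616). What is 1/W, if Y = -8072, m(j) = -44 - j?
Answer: -17683/4036 ≈ -4.3813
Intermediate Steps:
W = -4036/17683 (W = -8072/((-44 - 1*206) + 35616) = -8072/((-44 - 206) + 35616) = -8072/(-250 + 35616) = -8072/35366 = -8072*1/35366 = -4036/17683 ≈ -0.22824)
1/W = 1/(-4036/17683) = -17683/4036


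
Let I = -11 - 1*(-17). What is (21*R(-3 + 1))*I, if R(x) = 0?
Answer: 0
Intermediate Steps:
I = 6 (I = -11 + 17 = 6)
(21*R(-3 + 1))*I = (21*0)*6 = 0*6 = 0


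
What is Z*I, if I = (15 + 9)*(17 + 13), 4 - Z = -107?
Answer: 79920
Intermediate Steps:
Z = 111 (Z = 4 - 1*(-107) = 4 + 107 = 111)
I = 720 (I = 24*30 = 720)
Z*I = 111*720 = 79920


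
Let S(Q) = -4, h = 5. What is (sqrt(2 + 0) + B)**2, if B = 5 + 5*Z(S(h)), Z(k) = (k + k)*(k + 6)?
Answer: (-75 + sqrt(2))**2 ≈ 5414.9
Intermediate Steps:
Z(k) = 2*k*(6 + k) (Z(k) = (2*k)*(6 + k) = 2*k*(6 + k))
B = -75 (B = 5 + 5*(2*(-4)*(6 - 4)) = 5 + 5*(2*(-4)*2) = 5 + 5*(-16) = 5 - 80 = -75)
(sqrt(2 + 0) + B)**2 = (sqrt(2 + 0) - 75)**2 = (sqrt(2) - 75)**2 = (-75 + sqrt(2))**2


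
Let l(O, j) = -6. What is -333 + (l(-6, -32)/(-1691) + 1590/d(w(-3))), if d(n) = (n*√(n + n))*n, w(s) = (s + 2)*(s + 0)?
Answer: -563097/1691 + 265*√6/9 ≈ -260.87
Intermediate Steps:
w(s) = s*(2 + s) (w(s) = (2 + s)*s = s*(2 + s))
d(n) = √2*n^(5/2) (d(n) = (n*√(2*n))*n = (n*(√2*√n))*n = (√2*n^(3/2))*n = √2*n^(5/2))
-333 + (l(-6, -32)/(-1691) + 1590/d(w(-3))) = -333 + (-6/(-1691) + 1590/((√2*(-3*(2 - 3))^(5/2)))) = -333 + (-6*(-1/1691) + 1590/((√2*(-3*(-1))^(5/2)))) = -333 + (6/1691 + 1590/((√2*3^(5/2)))) = -333 + (6/1691 + 1590/((√2*(9*√3)))) = -333 + (6/1691 + 1590/((9*√6))) = -333 + (6/1691 + 1590*(√6/54)) = -333 + (6/1691 + 265*√6/9) = -563097/1691 + 265*√6/9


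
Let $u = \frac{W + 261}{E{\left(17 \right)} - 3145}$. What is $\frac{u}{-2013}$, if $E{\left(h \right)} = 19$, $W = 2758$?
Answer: $\frac{3019}{6292638} \approx 0.00047977$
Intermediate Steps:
$u = - \frac{3019}{3126}$ ($u = \frac{2758 + 261}{19 - 3145} = \frac{3019}{-3126} = 3019 \left(- \frac{1}{3126}\right) = - \frac{3019}{3126} \approx -0.96577$)
$\frac{u}{-2013} = - \frac{3019}{3126 \left(-2013\right)} = \left(- \frac{3019}{3126}\right) \left(- \frac{1}{2013}\right) = \frac{3019}{6292638}$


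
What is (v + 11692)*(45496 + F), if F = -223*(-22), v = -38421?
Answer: -1347195058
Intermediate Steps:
F = 4906
(v + 11692)*(45496 + F) = (-38421 + 11692)*(45496 + 4906) = -26729*50402 = -1347195058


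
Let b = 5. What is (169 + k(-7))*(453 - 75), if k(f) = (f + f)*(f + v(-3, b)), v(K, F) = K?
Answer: 116802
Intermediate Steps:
k(f) = 2*f*(-3 + f) (k(f) = (f + f)*(f - 3) = (2*f)*(-3 + f) = 2*f*(-3 + f))
(169 + k(-7))*(453 - 75) = (169 + 2*(-7)*(-3 - 7))*(453 - 75) = (169 + 2*(-7)*(-10))*378 = (169 + 140)*378 = 309*378 = 116802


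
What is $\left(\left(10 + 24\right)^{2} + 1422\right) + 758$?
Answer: $3336$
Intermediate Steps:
$\left(\left(10 + 24\right)^{2} + 1422\right) + 758 = \left(34^{2} + 1422\right) + 758 = \left(1156 + 1422\right) + 758 = 2578 + 758 = 3336$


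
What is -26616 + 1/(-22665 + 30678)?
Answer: -213274007/8013 ≈ -26616.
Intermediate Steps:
-26616 + 1/(-22665 + 30678) = -26616 + 1/8013 = -213274007/8013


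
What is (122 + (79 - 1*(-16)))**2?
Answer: 47089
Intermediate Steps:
(122 + (79 - 1*(-16)))**2 = (122 + (79 + 16))**2 = (122 + 95)**2 = 217**2 = 47089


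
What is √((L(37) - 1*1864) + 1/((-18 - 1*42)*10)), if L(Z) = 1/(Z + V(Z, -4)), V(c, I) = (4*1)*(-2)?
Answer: I*√5643347046/1740 ≈ 43.174*I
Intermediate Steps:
V(c, I) = -8 (V(c, I) = 4*(-2) = -8)
L(Z) = 1/(-8 + Z) (L(Z) = 1/(Z - 8) = 1/(-8 + Z))
√((L(37) - 1*1864) + 1/((-18 - 1*42)*10)) = √((1/(-8 + 37) - 1*1864) + 1/((-18 - 1*42)*10)) = √((1/29 - 1864) + 1/((-18 - 42)*10)) = √((1/29 - 1864) + 1/(-60*10)) = √(-54055/29 + 1/(-600)) = √(-54055/29 - 1/600) = √(-32433029/17400) = I*√5643347046/1740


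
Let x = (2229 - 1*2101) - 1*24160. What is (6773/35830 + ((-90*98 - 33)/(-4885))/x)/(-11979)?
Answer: -79480807237/5038738923414240 ≈ -1.5774e-5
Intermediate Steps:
x = -24032 (x = (2229 - 2101) - 24160 = 128 - 24160 = -24032)
(6773/35830 + ((-90*98 - 33)/(-4885))/x)/(-11979) = (6773/35830 + ((-90*98 - 33)/(-4885))/(-24032))/(-11979) = (6773*(1/35830) + ((-8820 - 33)*(-1/4885))*(-1/24032))*(-1/11979) = (6773/35830 - 8853*(-1/4885)*(-1/24032))*(-1/11979) = (6773/35830 + (8853/4885)*(-1/24032))*(-1/11979) = (6773/35830 - 8853/117396320)*(-1/11979) = (79480807237/420631014560)*(-1/11979) = -79480807237/5038738923414240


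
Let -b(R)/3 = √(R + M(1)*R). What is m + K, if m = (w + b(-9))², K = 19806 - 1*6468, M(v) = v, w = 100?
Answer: 23176 - 1800*I*√2 ≈ 23176.0 - 2545.6*I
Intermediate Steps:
b(R) = -3*√2*√R (b(R) = -3*√(R + 1*R) = -3*√(R + R) = -3*√2*√R)
K = 13338 (K = 19806 - 6468 = 13338)
m = (100 - 9*I*√2)² (m = (100 - 3*√2*√(-9))² = (100 - 3*√2*3*I)² = (100 - 9*I*√2)² ≈ 9838.0 - 2545.6*I)
m + K = (9838 - 1800*I*√2) + 13338 = 23176 - 1800*I*√2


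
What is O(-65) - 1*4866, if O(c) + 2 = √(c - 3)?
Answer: -4868 + 2*I*√17 ≈ -4868.0 + 8.2462*I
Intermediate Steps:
O(c) = -2 + √(-3 + c) (O(c) = -2 + √(c - 3) = -2 + √(-3 + c))
O(-65) - 1*4866 = (-2 + √(-3 - 65)) - 1*4866 = (-2 + √(-68)) - 4866 = (-2 + 2*I*√17) - 4866 = -4868 + 2*I*√17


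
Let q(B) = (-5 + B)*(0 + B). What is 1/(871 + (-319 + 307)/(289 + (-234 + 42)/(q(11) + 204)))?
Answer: 12973/11298943 ≈ 0.0011482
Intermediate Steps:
q(B) = B*(-5 + B) (q(B) = (-5 + B)*B = B*(-5 + B))
1/(871 + (-319 + 307)/(289 + (-234 + 42)/(q(11) + 204))) = 1/(871 + (-319 + 307)/(289 + (-234 + 42)/(11*(-5 + 11) + 204))) = 1/(871 - 12/(289 - 192/(11*6 + 204))) = 1/(871 - 12/(289 - 192/(66 + 204))) = 1/(871 - 12/(289 - 192/270)) = 1/(871 - 12/(289 - 192*1/270)) = 1/(871 - 12/(289 - 32/45)) = 1/(871 - 12/12973/45) = 1/(871 - 12*45/12973) = 1/(871 - 540/12973) = 1/(11298943/12973) = 12973/11298943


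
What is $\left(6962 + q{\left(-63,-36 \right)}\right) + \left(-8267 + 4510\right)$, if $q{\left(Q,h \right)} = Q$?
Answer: $3142$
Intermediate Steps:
$\left(6962 + q{\left(-63,-36 \right)}\right) + \left(-8267 + 4510\right) = \left(6962 - 63\right) + \left(-8267 + 4510\right) = 6899 - 3757 = 3142$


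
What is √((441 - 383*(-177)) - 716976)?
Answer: 2*I*√162186 ≈ 805.45*I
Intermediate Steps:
√((441 - 383*(-177)) - 716976) = √((441 + 67791) - 716976) = √(68232 - 716976) = √(-648744) = 2*I*√162186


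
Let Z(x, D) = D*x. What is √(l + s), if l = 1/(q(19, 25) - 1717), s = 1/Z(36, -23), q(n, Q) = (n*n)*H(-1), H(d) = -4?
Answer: I*√290012267/436218 ≈ 0.03904*I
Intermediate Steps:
q(n, Q) = -4*n² (q(n, Q) = (n*n)*(-4) = n²*(-4) = -4*n²)
s = -1/828 (s = 1/(-23*36) = 1/(-828) = -1/828 ≈ -0.0012077)
l = -1/3161 (l = 1/(-4*19² - 1717) = 1/(-4*361 - 1717) = 1/(-1444 - 1717) = 1/(-3161) = -1/3161 ≈ -0.00031636)
√(l + s) = √(-1/3161 - 1/828) = √(-3989/2617308) = I*√290012267/436218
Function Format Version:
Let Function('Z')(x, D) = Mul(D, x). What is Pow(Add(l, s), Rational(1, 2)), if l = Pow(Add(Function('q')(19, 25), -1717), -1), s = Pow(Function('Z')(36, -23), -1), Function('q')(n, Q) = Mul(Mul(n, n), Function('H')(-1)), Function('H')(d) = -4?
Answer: Mul(Rational(1, 436218), I, Pow(290012267, Rational(1, 2))) ≈ Mul(0.039040, I)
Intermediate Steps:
Function('q')(n, Q) = Mul(-4, Pow(n, 2)) (Function('q')(n, Q) = Mul(Mul(n, n), -4) = Mul(Pow(n, 2), -4) = Mul(-4, Pow(n, 2)))
s = Rational(-1, 828) (s = Pow(Mul(-23, 36), -1) = Pow(-828, -1) = Rational(-1, 828) ≈ -0.0012077)
l = Rational(-1, 3161) (l = Pow(Add(Mul(-4, Pow(19, 2)), -1717), -1) = Pow(Add(Mul(-4, 361), -1717), -1) = Pow(Add(-1444, -1717), -1) = Pow(-3161, -1) = Rational(-1, 3161) ≈ -0.00031636)
Pow(Add(l, s), Rational(1, 2)) = Pow(Add(Rational(-1, 3161), Rational(-1, 828)), Rational(1, 2)) = Pow(Rational(-3989, 2617308), Rational(1, 2)) = Mul(Rational(1, 436218), I, Pow(290012267, Rational(1, 2)))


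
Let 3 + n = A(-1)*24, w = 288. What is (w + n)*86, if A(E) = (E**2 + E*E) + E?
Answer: 26574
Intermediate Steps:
A(E) = E + 2*E**2 (A(E) = (E**2 + E**2) + E = 2*E**2 + E = E + 2*E**2)
n = 21 (n = -3 - (1 + 2*(-1))*24 = -3 - (1 - 2)*24 = -3 - 1*(-1)*24 = -3 + 1*24 = -3 + 24 = 21)
(w + n)*86 = (288 + 21)*86 = 309*86 = 26574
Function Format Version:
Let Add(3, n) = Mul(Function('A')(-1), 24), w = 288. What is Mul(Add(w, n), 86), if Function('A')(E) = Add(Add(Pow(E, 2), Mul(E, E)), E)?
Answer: 26574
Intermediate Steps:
Function('A')(E) = Add(E, Mul(2, Pow(E, 2))) (Function('A')(E) = Add(Add(Pow(E, 2), Pow(E, 2)), E) = Add(Mul(2, Pow(E, 2)), E) = Add(E, Mul(2, Pow(E, 2))))
n = 21 (n = Add(-3, Mul(Mul(-1, Add(1, Mul(2, -1))), 24)) = Add(-3, Mul(Mul(-1, Add(1, -2)), 24)) = Add(-3, Mul(Mul(-1, -1), 24)) = Add(-3, Mul(1, 24)) = Add(-3, 24) = 21)
Mul(Add(w, n), 86) = Mul(Add(288, 21), 86) = Mul(309, 86) = 26574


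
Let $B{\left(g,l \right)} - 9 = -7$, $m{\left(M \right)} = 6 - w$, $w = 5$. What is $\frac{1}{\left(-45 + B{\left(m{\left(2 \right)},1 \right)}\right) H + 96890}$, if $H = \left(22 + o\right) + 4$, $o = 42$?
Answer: $\frac{1}{93966} \approx 1.0642 \cdot 10^{-5}$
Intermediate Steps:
$m{\left(M \right)} = 1$ ($m{\left(M \right)} = 6 - 5 = 1$)
$B{\left(g,l \right)} = 2$ ($B{\left(g,l \right)} = 9 - 7 = 2$)
$H = 68$ ($H = \left(22 + 42\right) + 4 = 64 + 4 = 68$)
$\frac{1}{\left(-45 + B{\left(m{\left(2 \right)},1 \right)}\right) H + 96890} = \frac{1}{\left(-45 + 2\right) 68 + 96890} = \frac{1}{\left(-43\right) 68 + 96890} = \frac{1}{-2924 + 96890} = \frac{1}{93966}$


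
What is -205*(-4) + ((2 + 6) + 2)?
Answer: 830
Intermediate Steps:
-205*(-4) + ((2 + 6) + 2) = -41*(-20) + (8 + 2) = 820 + 10 = 830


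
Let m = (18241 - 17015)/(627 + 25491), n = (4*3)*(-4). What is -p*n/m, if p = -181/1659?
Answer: -37818864/338989 ≈ -111.56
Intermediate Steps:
p = -181/1659 (p = -181*1/1659 = -181/1659 ≈ -0.10910)
n = -48 (n = 12*(-4) = -48)
m = 613/13059 (m = 1226/26118 = 1226*(1/26118) = 613/13059 ≈ 0.046941)
-p*n/m = -(-181/1659*(-48))/613/13059 = -2896*13059/(553*613) = -1*37818864/338989 = -37818864/338989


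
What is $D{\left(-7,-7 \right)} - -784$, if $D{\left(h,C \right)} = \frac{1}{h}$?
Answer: $\frac{5487}{7} \approx 783.86$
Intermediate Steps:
$D{\left(-7,-7 \right)} - -784 = \frac{1}{-7} - -784 = - \frac{1}{7} + 784 = \frac{5487}{7}$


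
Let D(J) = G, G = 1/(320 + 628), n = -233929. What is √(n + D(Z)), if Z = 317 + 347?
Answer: I*√52558231767/474 ≈ 483.66*I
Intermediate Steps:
Z = 664
G = 1/948 ≈ 0.0010549
D(J) = 1/948
√(n + D(Z)) = √(-233929 + 1/948) = √(-221764691/948) = I*√52558231767/474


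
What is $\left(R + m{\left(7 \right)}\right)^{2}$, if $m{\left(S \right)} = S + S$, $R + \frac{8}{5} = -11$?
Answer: $\frac{49}{25} \approx 1.96$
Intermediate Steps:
$R = - \frac{63}{5}$ ($R = - \frac{8}{5} - 11 = - \frac{63}{5} \approx -12.6$)
$m{\left(S \right)} = 2 S$
$\left(R + m{\left(7 \right)}\right)^{2} = \left(- \frac{63}{5} + 2 \cdot 7\right)^{2} = \left(- \frac{63}{5} + 14\right)^{2} = \left(\frac{7}{5}\right)^{2} = \frac{49}{25}$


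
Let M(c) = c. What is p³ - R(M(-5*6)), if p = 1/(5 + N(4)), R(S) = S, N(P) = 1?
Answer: 6481/216 ≈ 30.005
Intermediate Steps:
p = ⅙ (p = 1/(5 + 1) = 1/6 = ⅙ ≈ 0.16667)
p³ - R(M(-5*6)) = (⅙)³ - (-5)*6 = 1/216 - 1*(-30) = 1/216 + 30 = 6481/216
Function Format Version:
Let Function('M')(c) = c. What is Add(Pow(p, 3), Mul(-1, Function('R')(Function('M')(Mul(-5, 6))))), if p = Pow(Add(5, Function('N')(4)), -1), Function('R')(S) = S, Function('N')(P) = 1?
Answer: Rational(6481, 216) ≈ 30.005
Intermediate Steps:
p = Rational(1, 6) (p = Pow(Add(5, 1), -1) = Pow(6, -1) = Rational(1, 6) ≈ 0.16667)
Add(Pow(p, 3), Mul(-1, Function('R')(Function('M')(Mul(-5, 6))))) = Add(Pow(Rational(1, 6), 3), Mul(-1, Mul(-5, 6))) = Add(Rational(1, 216), Mul(-1, -30)) = Add(Rational(1, 216), 30) = Rational(6481, 216)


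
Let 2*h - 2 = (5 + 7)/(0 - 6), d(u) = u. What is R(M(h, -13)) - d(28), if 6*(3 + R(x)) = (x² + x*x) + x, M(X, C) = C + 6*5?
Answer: 409/6 ≈ 68.167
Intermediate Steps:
h = 0 (h = 1 + ((5 + 7)/(0 - 6))/2 = 1 + (12/(-6))/2 = 1 + (12*(-⅙))/2 = 1 + (½)*(-2) = 1 - 1 = 0)
M(X, C) = 30 + C (M(X, C) = C + 30 = 30 + C)
R(x) = -3 + x²/3 + x/6 (R(x) = -3 + ((x² + x*x) + x)/6 = -3 + ((x² + x²) + x)/6 = -3 + (2*x² + x)/6 = -3 + (x + 2*x²)/6 = -3 + (x²/3 + x/6) = -3 + x²/3 + x/6)
R(M(h, -13)) - d(28) = (-3 + (30 - 13)²/3 + (30 - 13)/6) - 1*28 = (-3 + (⅓)*17² + (⅙)*17) - 28 = (-3 + (⅓)*289 + 17/6) - 28 = (-3 + 289/3 + 17/6) - 28 = 577/6 - 28 = 409/6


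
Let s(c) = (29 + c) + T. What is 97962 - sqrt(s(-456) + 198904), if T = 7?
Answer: 97962 - 2*sqrt(49621) ≈ 97517.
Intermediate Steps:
s(c) = 36 + c (s(c) = (29 + c) + 7 = 36 + c)
97962 - sqrt(s(-456) + 198904) = 97962 - sqrt((36 - 456) + 198904) = 97962 - sqrt(-420 + 198904) = 97962 - sqrt(198484) = 97962 - 2*sqrt(49621)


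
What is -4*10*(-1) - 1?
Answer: 39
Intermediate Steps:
-4*10*(-1) - 1 = -40*(-1) - 1 = 40 - 1 = 39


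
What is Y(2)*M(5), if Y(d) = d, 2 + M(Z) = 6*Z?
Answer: 56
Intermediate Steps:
M(Z) = -2 + 6*Z
Y(2)*M(5) = 2*(-2 + 6*5) = 2*(-2 + 30) = 2*28 = 56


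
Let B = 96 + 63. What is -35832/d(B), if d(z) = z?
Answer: -11944/53 ≈ -225.36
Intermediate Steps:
B = 159
-35832/d(B) = -35832/159 = -1*11944/53 = -11944/53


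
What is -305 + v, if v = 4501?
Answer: 4196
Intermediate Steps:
-305 + v = -305 + 4501 = 4196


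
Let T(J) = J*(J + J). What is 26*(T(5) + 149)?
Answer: 5174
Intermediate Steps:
T(J) = 2*J² (T(J) = J*(2*J) = 2*J²)
26*(T(5) + 149) = 26*(2*5² + 149) = 26*(2*25 + 149) = 26*(50 + 149) = 26*199 = 5174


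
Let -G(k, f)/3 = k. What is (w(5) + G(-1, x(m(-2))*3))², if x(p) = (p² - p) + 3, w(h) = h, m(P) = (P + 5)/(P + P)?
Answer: 64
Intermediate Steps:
m(P) = (5 + P)/(2*P) (m(P) = (5 + P)/((2*P)) = (5 + P)*(1/(2*P)) = (5 + P)/(2*P))
x(p) = 3 + p² - p
G(k, f) = -3*k
(w(5) + G(-1, x(m(-2))*3))² = (5 - 3*(-1))² = (5 + 3)² = 8² = 64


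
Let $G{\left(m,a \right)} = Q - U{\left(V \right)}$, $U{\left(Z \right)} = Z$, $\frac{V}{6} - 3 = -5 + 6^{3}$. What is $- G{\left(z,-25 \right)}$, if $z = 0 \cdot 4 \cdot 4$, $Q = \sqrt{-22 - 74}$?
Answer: $1284 - 4 i \sqrt{6} \approx 1284.0 - 9.798 i$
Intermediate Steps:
$V = 1284$ ($V = 18 + 6 \left(-5 + 6^{3}\right) = 18 + 6 \left(-5 + 216\right) = 18 + 6 \cdot 211 = 18 + 1266 = 1284$)
$Q = 4 i \sqrt{6}$ ($Q = \sqrt{-96} = 4 i \sqrt{6} \approx 9.798 i$)
$z = 0$ ($z = 0 \cdot 4 = 0$)
$G{\left(m,a \right)} = -1284 + 4 i \sqrt{6}$ ($G{\left(m,a \right)} = 4 i \sqrt{6} - 1284 = -1284 + 4 i \sqrt{6}$)
$- G{\left(z,-25 \right)} = - (-1284 + 4 i \sqrt{6}) = 1284 - 4 i \sqrt{6}$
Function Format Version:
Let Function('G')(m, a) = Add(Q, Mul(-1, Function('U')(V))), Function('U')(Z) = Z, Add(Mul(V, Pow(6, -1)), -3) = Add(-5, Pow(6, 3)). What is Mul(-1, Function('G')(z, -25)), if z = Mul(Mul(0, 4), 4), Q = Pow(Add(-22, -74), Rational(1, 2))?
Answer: Add(1284, Mul(-4, I, Pow(6, Rational(1, 2)))) ≈ Add(1284.0, Mul(-9.7980, I))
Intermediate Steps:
V = 1284 (V = Add(18, Mul(6, Add(-5, Pow(6, 3)))) = Add(18, Mul(6, Add(-5, 216))) = Add(18, Mul(6, 211)) = Add(18, 1266) = 1284)
Q = Mul(4, I, Pow(6, Rational(1, 2))) (Q = Pow(-96, Rational(1, 2)) = Mul(4, I, Pow(6, Rational(1, 2))) ≈ Mul(9.7980, I))
z = 0 (z = Mul(0, 4) = 0)
Function('G')(m, a) = Add(-1284, Mul(4, I, Pow(6, Rational(1, 2)))) (Function('G')(m, a) = Add(Mul(4, I, Pow(6, Rational(1, 2))), Mul(-1, 1284)) = Add(Mul(4, I, Pow(6, Rational(1, 2))), -1284) = Add(-1284, Mul(4, I, Pow(6, Rational(1, 2)))))
Mul(-1, Function('G')(z, -25)) = Mul(-1, Add(-1284, Mul(4, I, Pow(6, Rational(1, 2))))) = Add(1284, Mul(-4, I, Pow(6, Rational(1, 2))))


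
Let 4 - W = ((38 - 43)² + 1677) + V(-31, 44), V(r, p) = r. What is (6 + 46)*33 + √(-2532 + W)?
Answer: 1716 + I*√4199 ≈ 1716.0 + 64.8*I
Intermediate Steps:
W = -1667 (W = 4 - (((38 - 43)² + 1677) - 31) = 4 - (((-5)² + 1677) - 31) = 4 - ((25 + 1677) - 31) = 4 - (1702 - 31) = 4 - 1*1671 = 4 - 1671 = -1667)
(6 + 46)*33 + √(-2532 + W) = (6 + 46)*33 + √(-2532 - 1667) = 52*33 + √(-4199) = 1716 + I*√4199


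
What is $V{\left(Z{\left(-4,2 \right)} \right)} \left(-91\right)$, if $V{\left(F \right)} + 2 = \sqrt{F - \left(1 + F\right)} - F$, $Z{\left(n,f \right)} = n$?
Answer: $-182 - 91 i \approx -182.0 - 91.0 i$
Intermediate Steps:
$V{\left(F \right)} = -2 + i - F$ ($V{\left(F \right)} = -2 - \left(F - \sqrt{F - \left(1 + F\right)}\right) = -2 - \left(F - i\right) = -2 + i - F$)
$V{\left(Z{\left(-4,2 \right)} \right)} \left(-91\right) = \left(-2 + i - -4\right) \left(-91\right) = \left(-2 + i + 4\right) \left(-91\right) = \left(2 + i\right) \left(-91\right) = -182 - 91 i$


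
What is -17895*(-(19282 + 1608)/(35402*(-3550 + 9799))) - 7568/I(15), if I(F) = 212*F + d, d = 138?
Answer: -36157515397/61169292597 ≈ -0.59111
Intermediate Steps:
I(F) = 138 + 212*F (I(F) = 212*F + 138 = 138 + 212*F)
-17895*(-(19282 + 1608)/(35402*(-3550 + 9799))) - 7568/I(15) = -17895*(-(19282 + 1608)/(35402*(-3550 + 9799))) - 7568/(138 + 212*15) = -17895/((-35402/(20890/6249))) - 7568/(138 + 3180) = -17895/((-35402/(20890*(1/6249)))) - 7568/3318 = -17895/((-35402/20890/6249)) - 7568*1/3318 = -17895/((-35402*6249/20890)) - 3784/1659 = -17895/(-110613549/10445) - 3784/1659 = -17895*(-10445/110613549) - 3784/1659 = 62304425/36871183 - 3784/1659 = -36157515397/61169292597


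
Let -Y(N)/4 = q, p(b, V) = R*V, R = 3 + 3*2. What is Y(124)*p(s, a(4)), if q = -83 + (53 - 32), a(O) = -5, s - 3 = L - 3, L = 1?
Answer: -11160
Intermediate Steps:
s = 1 (s = 3 + (1 - 3) = 3 - 2 = 1)
R = 9 (R = 3 + 6 = 9)
p(b, V) = 9*V
q = -62 (q = -83 + 21 = -62)
Y(N) = 248 (Y(N) = -4*(-62) = 248)
Y(124)*p(s, a(4)) = 248*(9*(-5)) = 248*(-45) = -11160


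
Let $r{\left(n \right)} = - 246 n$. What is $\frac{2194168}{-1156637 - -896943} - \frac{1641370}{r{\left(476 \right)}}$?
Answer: $\frac{1032473443}{185421516} \approx 5.5683$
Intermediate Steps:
$\frac{2194168}{-1156637 - -896943} - \frac{1641370}{r{\left(476 \right)}} = \frac{2194168}{-1156637 - -896943} - \frac{1641370}{\left(-246\right) 476} = \frac{2194168}{-1156637 + 896943} - \frac{1641370}{-117096} = \frac{2194168}{-259694} - - \frac{820685}{58548} = 2194168 \left(- \frac{1}{259694}\right) + \frac{820685}{58548} = - \frac{1097084}{129847} + \frac{820685}{58548} = \frac{1032473443}{185421516}$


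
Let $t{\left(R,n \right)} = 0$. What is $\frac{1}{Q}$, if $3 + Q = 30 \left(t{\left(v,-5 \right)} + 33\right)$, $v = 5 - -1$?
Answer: $\frac{1}{987} \approx 0.0010132$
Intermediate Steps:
$v = 6$ ($v = 5 + 1 = 6$)
$Q = 987$ ($Q = -3 + 30 \left(0 + 33\right) = -3 + 30 \cdot 33 = -3 + 990 = 987$)
$\frac{1}{Q} = \frac{1}{987}$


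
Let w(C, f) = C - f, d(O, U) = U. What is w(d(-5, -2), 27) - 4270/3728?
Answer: -56191/1864 ≈ -30.145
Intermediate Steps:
w(d(-5, -2), 27) - 4270/3728 = (-2 - 1*27) - 4270/3728 = (-2 - 27) - 4270*1/3728 = -29 - 2135/1864 = -56191/1864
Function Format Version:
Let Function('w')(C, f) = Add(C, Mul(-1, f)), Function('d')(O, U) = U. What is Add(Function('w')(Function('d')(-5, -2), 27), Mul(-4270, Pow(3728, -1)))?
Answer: Rational(-56191, 1864) ≈ -30.145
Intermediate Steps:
Add(Function('w')(Function('d')(-5, -2), 27), Mul(-4270, Pow(3728, -1))) = Add(Add(-2, Mul(-1, 27)), Mul(-4270, Pow(3728, -1))) = Add(Add(-2, -27), Mul(-4270, Rational(1, 3728))) = Add(-29, Rational(-2135, 1864)) = Rational(-56191, 1864)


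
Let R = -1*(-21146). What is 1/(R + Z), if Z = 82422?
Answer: 1/103568 ≈ 9.6555e-6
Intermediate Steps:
R = 21146
1/(R + Z) = 1/(21146 + 82422) = 1/103568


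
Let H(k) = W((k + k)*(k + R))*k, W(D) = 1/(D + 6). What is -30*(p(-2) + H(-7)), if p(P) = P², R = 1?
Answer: -353/3 ≈ -117.67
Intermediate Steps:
W(D) = 1/(6 + D)
H(k) = k/(6 + 2*k*(1 + k)) (H(k) = k/(6 + (k + k)*(k + 1)) = k/(6 + (2*k)*(1 + k)) = k/(6 + 2*k*(1 + k)))
-30*(p(-2) + H(-7)) = -30*((-2)² + (½)*(-7)/(3 - 7*(1 - 7))) = -30*(4 + (½)*(-7)/(3 - 7*(-6))) = -30*(4 + (½)*(-7)/(3 + 42)) = -30*(4 + (½)*(-7)/45) = -30*(4 + (½)*(-7)*(1/45)) = -30*(4 - 7/90) = -30*353/90 = -353/3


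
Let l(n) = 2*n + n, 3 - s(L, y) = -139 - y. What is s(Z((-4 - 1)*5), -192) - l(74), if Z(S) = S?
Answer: -272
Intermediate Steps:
s(L, y) = 142 + y (s(L, y) = 3 - (-139 - y) = 3 + (139 + y) = 142 + y)
l(n) = 3*n
s(Z((-4 - 1)*5), -192) - l(74) = (142 - 192) - 3*74 = -50 - 1*222 = -50 - 222 = -272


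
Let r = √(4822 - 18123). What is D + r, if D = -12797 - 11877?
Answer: -24674 + I*√13301 ≈ -24674.0 + 115.33*I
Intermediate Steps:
D = -24674
r = I*√13301 (r = √(-13301) = I*√13301 ≈ 115.33*I)
D + r = -24674 + I*√13301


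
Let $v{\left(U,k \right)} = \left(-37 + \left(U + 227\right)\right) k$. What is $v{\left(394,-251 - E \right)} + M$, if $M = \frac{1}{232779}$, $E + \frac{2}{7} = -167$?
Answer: $- \frac{79662560489}{1629453} \approx -48889.0$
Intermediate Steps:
$E = - \frac{1171}{7}$ ($E = - \frac{2}{7} - 167 = - \frac{1171}{7} \approx -167.29$)
$M = \frac{1}{232779} \approx 4.2959 \cdot 10^{-6}$
$v{\left(U,k \right)} = k \left(190 + U\right)$ ($v{\left(U,k \right)} = \left(-37 + \left(227 + U\right)\right) k = \left(190 + U\right) k = k \left(190 + U\right)$)
$v{\left(394,-251 - E \right)} + M = \left(-251 - - \frac{1171}{7}\right) \left(190 + 394\right) + \frac{1}{232779} = \left(-251 + \frac{1171}{7}\right) 584 + \frac{1}{232779} = \left(- \frac{586}{7}\right) 584 + \frac{1}{232779} = - \frac{342224}{7} + \frac{1}{232779} = - \frac{79662560489}{1629453}$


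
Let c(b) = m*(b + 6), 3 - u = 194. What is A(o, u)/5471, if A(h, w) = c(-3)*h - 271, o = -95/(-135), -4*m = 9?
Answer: -1103/21884 ≈ -0.050402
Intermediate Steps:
m = -9/4 (m = -¼*9 = -9/4 ≈ -2.2500)
u = -191 (u = 3 - 1*194 = 3 - 194 = -191)
c(b) = -27/2 - 9*b/4 (c(b) = -9*(b + 6)/4 = -9*(6 + b)/4 = -27/2 - 9*b/4)
o = 19/27 (o = -95*(-1/135) = 19/27 ≈ 0.70370)
A(h, w) = -271 - 27*h/4 (A(h, w) = (-27/2 - 9/4*(-3))*h - 271 = (-27/2 + 27/4)*h - 271 = -27*h/4 - 271 = -271 - 27*h/4)
A(o, u)/5471 = (-271 - 27/4*19/27)/5471 = (-271 - 19/4)*(1/5471) = -1103/4*1/5471 = -1103/21884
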